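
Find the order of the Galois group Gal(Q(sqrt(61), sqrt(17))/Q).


The 2 square roots of distinct primes are multiplicatively independent over Q,
so [K:Q] = 2^2 and Gal(K/Q) is isomorphic to (Z/2Z)^2.
|Gal| = 2^2 = 4

4


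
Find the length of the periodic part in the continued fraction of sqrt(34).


Run the CF algorithm for sqrt(34).
a_0 = floor(sqrt(34)) = 5; set m_0=0, q_0=1.
Recurrence: m' = q*a - m,  q' = (d - m'^2)/q,  a' = floor((a_0 + m')/q').
  step 1: m=5, q=9, a=1
  step 2: m=4, q=2, a=4
  step 3: m=4, q=9, a=1
  step 4: m=5, q=1, a=10
a_4 = 2*a_0 = 10, so the period closes here.
sqrt(34) = [5; 1, 4, 1, 10]
Period length = 4

4


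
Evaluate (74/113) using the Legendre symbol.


p = 113 is prime, so compute (74/113) with the reciprocity algorithm (Jacobi-symbol steps: pull out 2s via (2/n), flip via reciprocity, reduce):
  pull out 2: (2/113) = +1  (since 113 mod 8 = 1)
  reciprocity: (37/113) -> +(113/37)
  reduce: (2/37)
  pull out 2: (2/37) = -1  (since 37 mod 8 = 5)
  (1/37) = 1
Product of signs = -1
(74/113) = -1

-1


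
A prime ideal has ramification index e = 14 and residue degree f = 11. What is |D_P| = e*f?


|D_P| = e * f
= 14 * 11
= 154

154


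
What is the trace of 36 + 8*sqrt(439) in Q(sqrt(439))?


Tr(a + b*sqrt(d)) = (a + b*sqrt(d)) + (a - b*sqrt(d)) = 2a
= 2 * (36)
= 72

72


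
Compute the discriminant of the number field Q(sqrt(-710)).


For K = Q(sqrt(d)) with d squarefree: disc(K) = d if d = 1 mod 4, and disc(K) = 4d if d = 2 or 3 mod 4.
Here d = -710, and d mod 4 = 2.
d = 2 mod 4, not 1 (O_K = Z[sqrt(d)]), so disc(K) = 4d = 4 * (-710) = -2840

-2840


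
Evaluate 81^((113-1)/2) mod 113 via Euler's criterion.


p = 113 is prime and the exponent is (p-1)/2 = 56, so by Euler's criterion 81^56 = (81/113) = +1 or -1 mod 113.
Compute by square-and-multiply:
  56 = 32 + 16 + 8 (binary 111000)
  Repeated squaring mod 113: 81^1 = 81, 81^2 = 7, 81^4 = 49, 81^8 = 28, 81^16 = 106, 81^32 = 49
  81^56 = 81^32 * 81^16 * 81^8 = 49 * 106 * 28 mod 113
    49 * 106 = 5194 = 109 mod 113
    109 * 28 = 3052 = 1 mod 113
  81^56 = 1 mod 113
Result 1: 81 is a quadratic residue mod 113.
81^56 mod 113 = 1

1


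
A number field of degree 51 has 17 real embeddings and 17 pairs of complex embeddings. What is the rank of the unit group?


By Dirichlet's unit theorem:
rank = r1 + r2 - 1
= 17 + 17 - 1
= 33

33


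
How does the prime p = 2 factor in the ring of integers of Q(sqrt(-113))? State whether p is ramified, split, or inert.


K = Q(sqrt(-113)). Since d mod 4 = 3, disc(K) = -452.
Check p | disc: -452 mod 2 = 0.
p divides disc, so p ramifies: (p) = P^2 with e=2, f=1, g=1.
Therefore p is ramified.

ramified


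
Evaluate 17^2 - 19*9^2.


x^2 - d*y^2
= 17^2 - 19*9^2
= 289 - 1539
= -1250

-1250


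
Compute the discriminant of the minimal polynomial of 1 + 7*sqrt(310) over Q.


The element 1 + 7*sqrt(310) has minimal polynomial:
x^2 - 2*x - 15189
Discriminant = (-2)^2 - 4*(-15189)
= 4 + 60756
= 60760

60760


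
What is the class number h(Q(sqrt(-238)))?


K = Q(sqrt(-238)). d mod 4 = 2, so D = disc(K) = 4d = -952
h(K) equals the number of primitive reduced positive-definite forms (a, b, c) = a*x^2 + b*x*y + c*y^2 with b^2 - 4ac = D,
where reduced means |b| <= a <= c, with b >= 0 whenever |b| = a or a = c, and primitive means gcd(a, b, c) = 1.
Reduced forces 3a^2 <= |D| = 952, so 1 <= a <= 17; b must have the parity of D, and c = (b^2 - D)/(4a) must be an integer >= a.
Enumerate a = 1..17, b in [-a, a]:
  a=1: (1, 0, 238)  [1]
  a=2: (2, 0, 119)  [1]
  a=3..6: none
  a=7: (7, 0, 34)  [1]
  a=8..10: none
  a=11: (11, -4, 22), (11, 4, 22)  [2]
  a=12: none
  a=13: (13, -6, 19), (13, 6, 19)  [2]
  a=14: (14, 0, 17)  [1]
  a=15..17: none
Total reduced forms: 1 + 1 + 1 + 2 + 2 + 1 = 8
h = 8

8


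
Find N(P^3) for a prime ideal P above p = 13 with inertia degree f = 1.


N(P^a) = p^(a*f)
= 13^(3*1)
= 13^3
= 2197

2197


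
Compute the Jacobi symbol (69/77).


Compute (69/77) via quadratic reciprocity:
  reciprocity: (69/77) -> +(77/69)
  reduce: (8/69)
  pull out 2: (2/69) = -1  (since 69 mod 8 = 5)
  pull out 2: (2/69) = -1  (since 69 mod 8 = 5)
  pull out 2: (2/69) = -1  (since 69 mod 8 = 5)
  (1/69) = 1
Product of signs = -1

-1


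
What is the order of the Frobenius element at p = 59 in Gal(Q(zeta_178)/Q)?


The Frobenius at p in Gal(Q(zeta_n)/Q) = (Z/nZ)* is the class of p, so its order is ord_178(59), the smallest k >= 1 with 59^k = 1 mod 178.
n = 178 = 2 * 89, phi(178) = 88; the order divides phi(n).
Divisors of 88: 1, 2, 4, 8, 11, 22, 44, 88
Repeated squaring mod 178: 59^1 = 59, 59^2 = 99, 59^4 = 11, 59^8 = 121, 59^16 = 45, 59^32 = 67, 59^64 = 39
Test divisors in increasing order:
  k=1: 59^1 = 59 mod 178
  k=2: 59^2 = 99 mod 178
  k=4: 59^4 = 11 mod 178
  k=8: 59^8 = 121 mod 178
  k=11: 59^11 = 121 * 99 * 59 = 101 mod 178
  k=22: 59^22 = 45 * 11 * 99 = 55 mod 178
  k=44: 59^44 = 67 * 121 * 11 = 177 mod 178
  k=88: 59^88 = 39 * 45 * 121 = 1 mod 178  <- first divisor giving 1
Order = 88

88


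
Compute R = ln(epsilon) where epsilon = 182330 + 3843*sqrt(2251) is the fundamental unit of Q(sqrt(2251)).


epsilon = 182330 + 3843*sqrt(2251)
= 364660.0000
R = ln(364660.0000)
= 12.8067

12.8067


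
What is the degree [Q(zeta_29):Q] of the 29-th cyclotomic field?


The degree equals Euler's totient phi(29).
29 = 29
phi(29) = 28

28


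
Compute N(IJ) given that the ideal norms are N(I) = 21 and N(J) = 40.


N(IJ) = N(I) * N(J)
= 21 * 40
= 840

840


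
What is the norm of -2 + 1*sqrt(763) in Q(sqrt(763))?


N(a + b*sqrt(d)) = a^2 - d*b^2
= (-2)^2 - (763)*(1)^2
= 4 - 763
= -759

-759


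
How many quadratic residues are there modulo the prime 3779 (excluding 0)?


For prime p, the number of non-zero quadratic residues is (p-1)/2.
= (3779-1)/2
= 1889

1889


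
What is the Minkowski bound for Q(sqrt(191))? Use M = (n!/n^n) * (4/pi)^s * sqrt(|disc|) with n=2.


d = 191, d mod 4 = 3, so disc(K) = 4d = 764; |disc(K)| = 764
Real quadratic field, so n = 2, s = r2 = 0, r1 = 2
M = (n!/n^n) * (4/pi)^s * sqrt(|disc(K)|) = (2!/2^2) * (4/pi)^0 * sqrt(764)
= 0.5 * 1.000000 * 27.640550
= 13.8203

13.8203


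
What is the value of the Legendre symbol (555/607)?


p = 607 is prime, so compute (555/607) with the reciprocity algorithm (Jacobi-symbol steps: pull out 2s via (2/n), flip via reciprocity, reduce):
  reciprocity: (555/607) -> -(607/555)
  reduce: (52/555)
  pull out 2: (2/555) = -1  (since 555 mod 8 = 3)
  pull out 2: (2/555) = -1  (since 555 mod 8 = 3)
  reciprocity: (13/555) -> +(555/13)
  reduce: (9/13)
  reciprocity: (9/13) -> +(13/9)
  reduce: (4/9)
  pull out 2: (2/9) = +1  (since 9 mod 8 = 1)
  pull out 2: (2/9) = +1  (since 9 mod 8 = 1)
  (1/9) = 1
Product of signs = -1
(555/607) = -1

-1


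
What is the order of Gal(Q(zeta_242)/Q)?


|Gal(Q(zeta_242)/Q)| = phi(242)
= 110

110


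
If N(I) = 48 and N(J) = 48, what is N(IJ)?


N(IJ) = N(I) * N(J)
= 48 * 48
= 2304

2304


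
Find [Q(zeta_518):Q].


The degree equals Euler's totient phi(518).
518 = 2 * 7 * 37
phi(518) = 216

216


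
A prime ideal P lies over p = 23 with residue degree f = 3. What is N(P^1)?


N(P^a) = p^(a*f)
= 23^(1*3)
= 23^3
= 12167

12167


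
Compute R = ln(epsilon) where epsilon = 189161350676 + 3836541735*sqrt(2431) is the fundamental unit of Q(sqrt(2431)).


epsilon = 189161350676 + 3836541735*sqrt(2431)
= 3.7832e+11
R = ln(3.7832e+11)
= 26.6590

26.6590


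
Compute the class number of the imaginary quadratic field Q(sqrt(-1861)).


K = Q(sqrt(-1861)). d mod 4 = 3, so D = disc(K) = 4d = -7444
h(K) equals the number of primitive reduced positive-definite forms (a, b, c) = a*x^2 + b*x*y + c*y^2 with b^2 - 4ac = D,
where reduced means |b| <= a <= c, with b >= 0 whenever |b| = a or a = c, and primitive means gcd(a, b, c) = 1.
Reduced forces 3a^2 <= |D| = 7444, so 1 <= a <= 49; b must have the parity of D, and c = (b^2 - D)/(4a) must be an integer >= a.
Enumerate a = 1..49, b in [-a, a]:
  a=1: (1, 0, 1861)  [1]
  a=2: (2, 2, 931)  [1]
  a=3..4: none
  a=5: (5, -4, 373), (5, 4, 373)  [2]
  a=6: none
  a=7: (7, -2, 266), (7, 2, 266)  [2]
  a=8..9: none
  a=10: (10, -6, 187), (10, 6, 187)  [2]
  a=11: (11, -6, 170), (11, 6, 170)  [2]
  a=12..13: none
  a=14: (14, -2, 133), (14, 2, 133)  [2]
  a=15..16: none
  a=17: (17, -6, 110), (17, 6, 110)  [2]
  a=18: none
  a=19: (19, -2, 98), (19, 2, 98)  [2]
  a=20..21: none
  a=22: (22, -6, 85), (22, 6, 85)  [2]
  a=23: (23, -10, 82), (23, 10, 82)  [2]
  a=24: none
  a=25: (25, -16, 77), (25, 16, 77)  [2]
  a=26..28: none
  a=29: (29, -26, 70), (29, 26, 70)  [2]
  a=30..33: none
  a=34: (34, -6, 55), (34, 6, 55)  [2]
  a=35: (35, -26, 58), (35, -16, 55), (35, 16, 55), (35, 26, 58)  [4]
  a=36: none
  a=37: (37, -20, 53), (37, 20, 53)  [2]
  a=38: (38, -2, 49), (38, 2, 49)  [2]
  a=39..40: none
  a=41: (41, -10, 46), (41, 10, 46)  [2]
  a=42: none
  a=43: (43, -34, 50), (43, 34, 50)  [2]
  a=44..49: none
Total reduced forms: 1 + 1 + 2 + 2 + 2 + 2 + 2 + 2 + 2 + 2 + 2 + 2 + 2 + 2 + 4 + 2 + 2 + 2 + 2 = 38
h = 38

38


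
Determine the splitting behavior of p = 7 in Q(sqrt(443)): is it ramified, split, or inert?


K = Q(sqrt(443)). Since d mod 4 = 3, disc(K) = 1772.
Check p | disc: 1772 mod 7 = 1.
p does not divide disc. Compute Legendre symbol (d/p):
2^((7-1)/2) mod 7 = 1
(d/p) = 1, so p splits: (p) = P*P' with e=1, f=1, g=2.
Therefore p is split.

split


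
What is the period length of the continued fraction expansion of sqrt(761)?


Run the CF algorithm for sqrt(761).
a_0 = floor(sqrt(761)) = 27; set m_0=0, q_0=1.
Recurrence: m' = q*a - m,  q' = (d - m'^2)/q,  a' = floor((a_0 + m')/q').
  step 1: m=27, q=32, a=1
  step 2: m=5, q=23, a=1
  step 3: m=18, q=19, a=2
  step 4: m=20, q=19, a=2
  step 5: m=18, q=23, a=1
  step 6: m=5, q=32, a=1
  step 7: m=27, q=1, a=54
a_7 = 2*a_0 = 54, so the period closes here.
sqrt(761) = [27; 1, 1, 2, 2, 1, 1, 54]
Period length = 7

7


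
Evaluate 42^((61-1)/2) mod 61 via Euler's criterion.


p = 61 is prime and the exponent is (p-1)/2 = 30, so by Euler's criterion 42^30 = (42/61) = +1 or -1 mod 61.
Compute by square-and-multiply:
  30 = 16 + 8 + 4 + 2 (binary 11110)
  Repeated squaring mod 61: 42^1 = 42, 42^2 = 56, 42^4 = 25, 42^8 = 15, 42^16 = 42
  42^30 = 42^16 * 42^8 * 42^4 * 42^2 = 42 * 15 * 25 * 56 mod 61
    42 * 15 = 630 = 20 mod 61
    20 * 25 = 500 = 12 mod 61
    12 * 56 = 672 = 1 mod 61
  42^30 = 1 mod 61
Result 1: 42 is a quadratic residue mod 61.
42^30 mod 61 = 1

1


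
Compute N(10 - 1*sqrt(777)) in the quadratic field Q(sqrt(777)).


N(a + b*sqrt(d)) = a^2 - d*b^2
= (10)^2 - (777)*(-1)^2
= 100 - 777
= -677

-677


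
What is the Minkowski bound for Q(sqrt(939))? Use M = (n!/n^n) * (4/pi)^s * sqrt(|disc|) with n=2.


d = 939, d mod 4 = 3, so disc(K) = 4d = 3756; |disc(K)| = 3756
Real quadratic field, so n = 2, s = r2 = 0, r1 = 2
M = (n!/n^n) * (4/pi)^s * sqrt(|disc(K)|) = (2!/2^2) * (4/pi)^0 * sqrt(3756)
= 0.5 * 1.000000 * 61.286214
= 30.6431

30.6431


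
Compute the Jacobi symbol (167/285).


Compute (167/285) via quadratic reciprocity:
  reciprocity: (167/285) -> +(285/167)
  reduce: (118/167)
  pull out 2: (2/167) = +1  (since 167 mod 8 = 7)
  reciprocity: (59/167) -> -(167/59)
  reduce: (49/59)
  reciprocity: (49/59) -> +(59/49)
  reduce: (10/49)
  pull out 2: (2/49) = +1  (since 49 mod 8 = 1)
  reciprocity: (5/49) -> +(49/5)
  reduce: (4/5)
  pull out 2: (2/5) = -1  (since 5 mod 8 = 5)
  pull out 2: (2/5) = -1  (since 5 mod 8 = 5)
  (1/5) = 1
Product of signs = -1

-1


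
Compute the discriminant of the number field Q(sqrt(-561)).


For K = Q(sqrt(d)) with d squarefree: disc(K) = d if d = 1 mod 4, and disc(K) = 4d if d = 2 or 3 mod 4.
Here d = -561, and d mod 4 = 3.
d = 3 mod 4, not 1 (O_K = Z[sqrt(d)]), so disc(K) = 4d = 4 * (-561) = -2244

-2244


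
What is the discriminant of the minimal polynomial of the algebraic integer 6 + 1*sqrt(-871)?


The element 6 + 1*sqrt(-871) has minimal polynomial:
x^2 - 12*x + 907
Discriminant = (-12)^2 - 4*(907)
= 144 - 3628
= -3484

-3484


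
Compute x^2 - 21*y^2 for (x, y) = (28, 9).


x^2 - d*y^2
= 28^2 - 21*9^2
= 784 - 1701
= -917

-917


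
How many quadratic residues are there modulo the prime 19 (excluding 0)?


For prime p, the number of non-zero quadratic residues is (p-1)/2.
= (19-1)/2
= 9

9


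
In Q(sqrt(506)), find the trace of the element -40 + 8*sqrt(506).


Tr(a + b*sqrt(d)) = (a + b*sqrt(d)) + (a - b*sqrt(d)) = 2a
= 2 * (-40)
= -80

-80


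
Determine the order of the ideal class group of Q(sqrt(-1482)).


K = Q(sqrt(-1482)). d mod 4 = 2, so D = disc(K) = 4d = -5928
h(K) equals the number of primitive reduced positive-definite forms (a, b, c) = a*x^2 + b*x*y + c*y^2 with b^2 - 4ac = D,
where reduced means |b| <= a <= c, with b >= 0 whenever |b| = a or a = c, and primitive means gcd(a, b, c) = 1.
Reduced forces 3a^2 <= |D| = 5928, so 1 <= a <= 44; b must have the parity of D, and c = (b^2 - D)/(4a) must be an integer >= a.
Enumerate a = 1..44, b in [-a, a]:
  a=1: (1, 0, 1482)  [1]
  a=2: (2, 0, 741)  [1]
  a=3: (3, 0, 494)  [1]
  a=4..5: none
  a=6: (6, 0, 247)  [1]
  a=7: (7, -6, 213), (7, 6, 213)  [2]
  a=8..10: none
  a=11: (11, -10, 137), (11, 10, 137)  [2]
  a=12: none
  a=13: (13, 0, 114)  [1]
  a=14: (14, -8, 107), (14, 8, 107)  [2]
  a=15..18: none
  a=19: (19, 0, 78)  [1]
  a=20: none
  a=21: (21, -6, 71), (21, 6, 71)  [2]
  a=22: (22, -12, 69), (22, 12, 69)  [2]
  a=23: (23, -12, 66), (23, 12, 66)  [2]
  a=24..25: none
  a=26: (26, 0, 57)  [1]
  a=27..32: none
  a=33: (33, -12, 46), (33, 12, 46)  [2]
  a=34..37: none
  a=38: (38, 0, 39)  [1]
  a=39..41: none
  a=42: (42, -36, 43), (42, 36, 43)  [2]
  a=43..44: none
Total reduced forms: 1 + 1 + 1 + 1 + 2 + 2 + 1 + 2 + 1 + 2 + 2 + 2 + 1 + 2 + 1 + 2 = 24
h = 24

24


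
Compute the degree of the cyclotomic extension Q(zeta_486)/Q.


The degree equals Euler's totient phi(486).
486 = 2 * 3^5
phi(486) = 162

162


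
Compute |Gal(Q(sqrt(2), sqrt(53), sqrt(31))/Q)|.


The 3 square roots of distinct primes are multiplicatively independent over Q,
so [K:Q] = 2^3 and Gal(K/Q) is isomorphic to (Z/2Z)^3.
|Gal| = 2^3 = 8

8


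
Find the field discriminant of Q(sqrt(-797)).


For K = Q(sqrt(d)) with d squarefree: disc(K) = d if d = 1 mod 4, and disc(K) = 4d if d = 2 or 3 mod 4.
Here d = -797, and d mod 4 = 3.
d = 3 mod 4, not 1 (O_K = Z[sqrt(d)]), so disc(K) = 4d = 4 * (-797) = -3188

-3188


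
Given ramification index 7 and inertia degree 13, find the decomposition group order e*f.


|D_P| = e * f
= 7 * 13
= 91

91


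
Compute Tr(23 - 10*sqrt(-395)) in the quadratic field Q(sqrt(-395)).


Tr(a + b*sqrt(d)) = (a + b*sqrt(d)) + (a - b*sqrt(d)) = 2a
= 2 * (23)
= 46

46


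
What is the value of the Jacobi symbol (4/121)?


Compute (4/121) via quadratic reciprocity:
  pull out 2: (2/121) = +1  (since 121 mod 8 = 1)
  pull out 2: (2/121) = +1  (since 121 mod 8 = 1)
  (1/121) = 1
Product of signs = 1

1


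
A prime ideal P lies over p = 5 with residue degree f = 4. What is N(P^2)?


N(P^a) = p^(a*f)
= 5^(2*4)
= 5^8
= 390625

390625


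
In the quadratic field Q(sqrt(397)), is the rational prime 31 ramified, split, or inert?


K = Q(sqrt(397)). Since d mod 4 = 1, disc(K) = 397.
Check p | disc: 397 mod 31 = 25.
p does not divide disc. Compute Legendre symbol (d/p):
25^((31-1)/2) mod 31 = 1
(d/p) = 1, so p splits: (p) = P*P' with e=1, f=1, g=2.
Therefore p is split.

split


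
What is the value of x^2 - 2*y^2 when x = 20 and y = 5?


x^2 - d*y^2
= 20^2 - 2*5^2
= 400 - 50
= 350

350


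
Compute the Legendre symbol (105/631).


p = 631 is prime, so compute (105/631) with the reciprocity algorithm (Jacobi-symbol steps: pull out 2s via (2/n), flip via reciprocity, reduce):
  reciprocity: (105/631) -> +(631/105)
  reduce: (1/105)
  (1/105) = 1
Product of signs = 1
(105/631) = 1

1


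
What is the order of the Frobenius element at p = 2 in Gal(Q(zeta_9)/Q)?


The Frobenius at p in Gal(Q(zeta_n)/Q) = (Z/nZ)* is the class of p, so its order is ord_9(2), the smallest k >= 1 with 2^k = 1 mod 9.
n = 9 = 3^2, phi(9) = 6; the order divides phi(n).
Divisors of 6: 1, 2, 3, 6
Repeated squaring mod 9: 2^1 = 2, 2^2 = 4, 2^4 = 7
Test divisors in increasing order:
  k=1: 2^1 = 2 mod 9
  k=2: 2^2 = 4 mod 9
  k=3: 2^3 = 4 * 2 = 8 mod 9
  k=6: 2^6 = 7 * 4 = 1 mod 9  <- first divisor giving 1
Order = 6

6


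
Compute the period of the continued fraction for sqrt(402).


Run the CF algorithm for sqrt(402).
a_0 = floor(sqrt(402)) = 20; set m_0=0, q_0=1.
Recurrence: m' = q*a - m,  q' = (d - m'^2)/q,  a' = floor((a_0 + m')/q').
  step 1: m=20, q=2, a=20
  step 2: m=20, q=1, a=40
a_2 = 2*a_0 = 40, so the period closes here.
sqrt(402) = [20; 20, 40]
Period length = 2

2


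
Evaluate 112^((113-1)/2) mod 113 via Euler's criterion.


p = 113 is prime and the exponent is (p-1)/2 = 56, so by Euler's criterion 112^56 = (112/113) = +1 or -1 mod 113.
Compute by square-and-multiply:
  56 = 32 + 16 + 8 (binary 111000)
  Repeated squaring mod 113: 112^1 = 112, 112^2 = 1, 112^4 = 1, 112^8 = 1, 112^16 = 1, 112^32 = 1
  112^56 = 112^32 * 112^16 * 112^8 = 1 * 1 * 1 mod 113
    1 * 1 = 1 = 1 mod 113
    1 * 1 = 1 = 1 mod 113
  112^56 = 1 mod 113
Result 1: 112 is a quadratic residue mod 113.
112^56 mod 113 = 1

1


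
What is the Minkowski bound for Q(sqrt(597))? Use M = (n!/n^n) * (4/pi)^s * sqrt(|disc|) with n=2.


d = 597, d mod 4 = 1, so disc(K) = d = 597; |disc(K)| = 597
Real quadratic field, so n = 2, s = r2 = 0, r1 = 2
M = (n!/n^n) * (4/pi)^s * sqrt(|disc(K)|) = (2!/2^2) * (4/pi)^0 * sqrt(597)
= 0.5 * 1.000000 * 24.433583
= 12.2168

12.2168


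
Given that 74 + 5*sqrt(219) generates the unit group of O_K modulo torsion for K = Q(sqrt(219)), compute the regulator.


epsilon = 74 + 5*sqrt(219)
= 147.9932
R = ln(147.9932)
= 4.9972

4.9972


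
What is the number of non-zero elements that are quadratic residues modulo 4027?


For prime p, the number of non-zero quadratic residues is (p-1)/2.
= (4027-1)/2
= 2013

2013


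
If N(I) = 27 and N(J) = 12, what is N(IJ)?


N(IJ) = N(I) * N(J)
= 27 * 12
= 324

324


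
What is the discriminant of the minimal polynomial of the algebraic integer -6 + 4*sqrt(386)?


The element -6 + 4*sqrt(386) has minimal polynomial:
x^2 + 12*x - 6140
Discriminant = (12)^2 - 4*(-6140)
= 144 + 24560
= 24704

24704


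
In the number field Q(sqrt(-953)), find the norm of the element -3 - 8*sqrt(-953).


N(a + b*sqrt(d)) = a^2 - d*b^2
= (-3)^2 - (-953)*(-8)^2
= 9 + 60992
= 61001

61001


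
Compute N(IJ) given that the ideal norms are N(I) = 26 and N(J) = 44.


N(IJ) = N(I) * N(J)
= 26 * 44
= 1144

1144


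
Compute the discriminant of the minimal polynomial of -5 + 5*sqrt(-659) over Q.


The element -5 + 5*sqrt(-659) has minimal polynomial:
x^2 + 10*x + 16500
Discriminant = (10)^2 - 4*(16500)
= 100 - 66000
= -65900

-65900


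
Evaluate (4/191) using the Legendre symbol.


p = 191 is prime, so compute (4/191) with the reciprocity algorithm (Jacobi-symbol steps: pull out 2s via (2/n), flip via reciprocity, reduce):
  pull out 2: (2/191) = +1  (since 191 mod 8 = 7)
  pull out 2: (2/191) = +1  (since 191 mod 8 = 7)
  (1/191) = 1
Product of signs = 1
(4/191) = 1

1


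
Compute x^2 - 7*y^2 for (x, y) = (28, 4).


x^2 - d*y^2
= 28^2 - 7*4^2
= 784 - 112
= 672

672


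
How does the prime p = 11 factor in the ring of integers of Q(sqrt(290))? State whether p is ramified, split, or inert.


K = Q(sqrt(290)). Since d mod 4 = 2, disc(K) = 1160.
Check p | disc: 1160 mod 11 = 5.
p does not divide disc. Compute Legendre symbol (d/p):
4^((11-1)/2) mod 11 = 1
(d/p) = 1, so p splits: (p) = P*P' with e=1, f=1, g=2.
Therefore p is split.

split


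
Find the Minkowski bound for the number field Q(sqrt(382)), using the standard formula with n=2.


d = 382, d mod 4 = 2, so disc(K) = 4d = 1528; |disc(K)| = 1528
Real quadratic field, so n = 2, s = r2 = 0, r1 = 2
M = (n!/n^n) * (4/pi)^s * sqrt(|disc(K)|) = (2!/2^2) * (4/pi)^0 * sqrt(1528)
= 0.5 * 1.000000 * 39.089641
= 19.5448

19.5448


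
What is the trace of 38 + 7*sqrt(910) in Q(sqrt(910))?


Tr(a + b*sqrt(d)) = (a + b*sqrt(d)) + (a - b*sqrt(d)) = 2a
= 2 * (38)
= 76

76


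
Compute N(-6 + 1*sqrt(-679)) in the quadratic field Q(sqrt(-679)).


N(a + b*sqrt(d)) = a^2 - d*b^2
= (-6)^2 - (-679)*(1)^2
= 36 + 679
= 715

715


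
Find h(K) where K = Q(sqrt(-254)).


K = Q(sqrt(-254)). d mod 4 = 2, so D = disc(K) = 4d = -1016
h(K) equals the number of primitive reduced positive-definite forms (a, b, c) = a*x^2 + b*x*y + c*y^2 with b^2 - 4ac = D,
where reduced means |b| <= a <= c, with b >= 0 whenever |b| = a or a = c, and primitive means gcd(a, b, c) = 1.
Reduced forces 3a^2 <= |D| = 1016, so 1 <= a <= 18; b must have the parity of D, and c = (b^2 - D)/(4a) must be an integer >= a.
Enumerate a = 1..18, b in [-a, a]:
  a=1: (1, 0, 254)  [1]
  a=2: (2, 0, 127)  [1]
  a=3: (3, -2, 85), (3, 2, 85)  [2]
  a=4: none
  a=5: (5, -2, 51), (5, 2, 51)  [2]
  a=6: (6, -4, 43), (6, 4, 43)  [2]
  a=7..8: none
  a=9: (9, -8, 30), (9, 8, 30)  [2]
  a=10: (10, -8, 27), (10, 8, 27)  [2]
  a=11..14: none
  a=15: (15, -8, 18), (15, -2, 17), (15, 2, 17), (15, 8, 18)  [4]
  a=16..18: none
Total reduced forms: 1 + 1 + 2 + 2 + 2 + 2 + 2 + 4 = 16
h = 16

16


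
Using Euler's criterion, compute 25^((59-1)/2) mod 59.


p = 59 is prime and the exponent is (p-1)/2 = 29, so by Euler's criterion 25^29 = (25/59) = +1 or -1 mod 59.
Compute by square-and-multiply:
  29 = 16 + 8 + 4 + 1 (binary 11101)
  Repeated squaring mod 59: 25^1 = 25, 25^2 = 35, 25^4 = 45, 25^8 = 19, 25^16 = 7
  25^29 = 25^16 * 25^8 * 25^4 * 25^1 = 7 * 19 * 45 * 25 mod 59
    7 * 19 = 133 = 15 mod 59
    15 * 45 = 675 = 26 mod 59
    26 * 25 = 650 = 1 mod 59
  25^29 = 1 mod 59
Result 1: 25 is a quadratic residue mod 59.
25^29 mod 59 = 1

1


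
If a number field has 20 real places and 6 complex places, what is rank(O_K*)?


By Dirichlet's unit theorem:
rank = r1 + r2 - 1
= 20 + 6 - 1
= 25

25


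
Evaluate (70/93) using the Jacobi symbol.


Compute (70/93) via quadratic reciprocity:
  pull out 2: (2/93) = -1  (since 93 mod 8 = 5)
  reciprocity: (35/93) -> +(93/35)
  reduce: (23/35)
  reciprocity: (23/35) -> -(35/23)
  reduce: (12/23)
  pull out 2: (2/23) = +1  (since 23 mod 8 = 7)
  pull out 2: (2/23) = +1  (since 23 mod 8 = 7)
  reciprocity: (3/23) -> -(23/3)
  reduce: (2/3)
  pull out 2: (2/3) = -1  (since 3 mod 8 = 3)
  (1/3) = 1
Product of signs = 1

1


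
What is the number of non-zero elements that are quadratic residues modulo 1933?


For prime p, the number of non-zero quadratic residues is (p-1)/2.
= (1933-1)/2
= 966

966


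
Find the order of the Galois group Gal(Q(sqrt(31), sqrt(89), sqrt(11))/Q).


The 3 square roots of distinct primes are multiplicatively independent over Q,
so [K:Q] = 2^3 and Gal(K/Q) is isomorphic to (Z/2Z)^3.
|Gal| = 2^3 = 8

8


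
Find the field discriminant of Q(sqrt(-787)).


For K = Q(sqrt(d)) with d squarefree: disc(K) = d if d = 1 mod 4, and disc(K) = 4d if d = 2 or 3 mod 4.
Here d = -787, and d mod 4 = 1.
d = 1 mod 4 (O_K = Z[(1+sqrt(d))/2]), so disc(K) = d = -787

-787


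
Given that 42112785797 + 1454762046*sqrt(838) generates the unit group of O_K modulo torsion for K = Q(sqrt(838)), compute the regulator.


epsilon = 42112785797 + 1454762046*sqrt(838)
= 8.4226e+10
R = ln(8.4226e+10)
= 25.1568

25.1568


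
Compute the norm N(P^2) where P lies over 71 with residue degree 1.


N(P^a) = p^(a*f)
= 71^(2*1)
= 71^2
= 5041

5041


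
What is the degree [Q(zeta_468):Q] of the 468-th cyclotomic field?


The degree equals Euler's totient phi(468).
468 = 2^2 * 3^2 * 13
phi(468) = 144

144


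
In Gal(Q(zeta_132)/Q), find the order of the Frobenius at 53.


The Frobenius at p in Gal(Q(zeta_n)/Q) = (Z/nZ)* is the class of p, so its order is ord_132(53), the smallest k >= 1 with 53^k = 1 mod 132.
n = 132 = 2^2 * 3 * 11, phi(132) = 40; the order divides phi(n).
Divisors of 40: 1, 2, 4, 5, 8, 10, 20, 40
Repeated squaring mod 132: 53^1 = 53, 53^2 = 37, 53^4 = 49, 53^8 = 25, 53^16 = 97, 53^32 = 37
Test divisors in increasing order:
  k=1: 53^1 = 53 mod 132
  k=2: 53^2 = 37 mod 132
  k=4: 53^4 = 49 mod 132
  k=5: 53^5 = 49 * 53 = 89 mod 132
  k=8: 53^8 = 25 mod 132
  k=10: 53^10 = 25 * 37 = 1 mod 132  <- first divisor giving 1
Order = 10

10


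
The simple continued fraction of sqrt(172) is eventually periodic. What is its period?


Run the CF algorithm for sqrt(172).
a_0 = floor(sqrt(172)) = 13; set m_0=0, q_0=1.
Recurrence: m' = q*a - m,  q' = (d - m'^2)/q,  a' = floor((a_0 + m')/q').
  step 1: m=13, q=3, a=8
  step 2: m=11, q=17, a=1
  step 3: m=6, q=8, a=2
  step 4: m=10, q=9, a=2
  step 5: m=8, q=12, a=1
  step 6: m=4, q=13, a=1
  step 7: m=9, q=7, a=3
  step 8: m=12, q=4, a=6
  step 9: m=12, q=7, a=3
  step 10: m=9, q=13, a=1
  step 11: m=4, q=12, a=1
  step 12: m=8, q=9, a=2
  step 13: m=10, q=8, a=2
  step 14: m=6, q=17, a=1
  step 15: m=11, q=3, a=8
  step 16: m=13, q=1, a=26
a_16 = 2*a_0 = 26, so the period closes here.
sqrt(172) = [13; 8, 1, 2, 2, 1, 1, 3, 6, 3, 1, 1, 2, 2, 1, 8, 26]
Period length = 16

16


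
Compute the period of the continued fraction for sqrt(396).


Run the CF algorithm for sqrt(396).
a_0 = floor(sqrt(396)) = 19; set m_0=0, q_0=1.
Recurrence: m' = q*a - m,  q' = (d - m'^2)/q,  a' = floor((a_0 + m')/q').
  step 1: m=19, q=35, a=1
  step 2: m=16, q=4, a=8
  step 3: m=16, q=35, a=1
  step 4: m=19, q=1, a=38
a_4 = 2*a_0 = 38, so the period closes here.
sqrt(396) = [19; 1, 8, 1, 38]
Period length = 4

4


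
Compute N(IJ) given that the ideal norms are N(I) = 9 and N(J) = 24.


N(IJ) = N(I) * N(J)
= 9 * 24
= 216

216


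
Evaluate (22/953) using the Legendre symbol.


p = 953 is prime, so compute (22/953) with the reciprocity algorithm (Jacobi-symbol steps: pull out 2s via (2/n), flip via reciprocity, reduce):
  pull out 2: (2/953) = +1  (since 953 mod 8 = 1)
  reciprocity: (11/953) -> +(953/11)
  reduce: (7/11)
  reciprocity: (7/11) -> -(11/7)
  reduce: (4/7)
  pull out 2: (2/7) = +1  (since 7 mod 8 = 7)
  pull out 2: (2/7) = +1  (since 7 mod 8 = 7)
  (1/7) = 1
Product of signs = -1
(22/953) = -1

-1


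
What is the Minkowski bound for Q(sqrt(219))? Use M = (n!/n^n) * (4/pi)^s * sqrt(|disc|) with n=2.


d = 219, d mod 4 = 3, so disc(K) = 4d = 876; |disc(K)| = 876
Real quadratic field, so n = 2, s = r2 = 0, r1 = 2
M = (n!/n^n) * (4/pi)^s * sqrt(|disc(K)|) = (2!/2^2) * (4/pi)^0 * sqrt(876)
= 0.5 * 1.000000 * 29.597297
= 14.7986

14.7986


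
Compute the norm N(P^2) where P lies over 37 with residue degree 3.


N(P^a) = p^(a*f)
= 37^(2*3)
= 37^6
= 2565726409

2565726409


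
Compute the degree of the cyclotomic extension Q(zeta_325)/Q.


The degree equals Euler's totient phi(325).
325 = 5^2 * 13
phi(325) = 240

240


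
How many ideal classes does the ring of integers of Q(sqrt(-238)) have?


K = Q(sqrt(-238)). d mod 4 = 2, so D = disc(K) = 4d = -952
h(K) equals the number of primitive reduced positive-definite forms (a, b, c) = a*x^2 + b*x*y + c*y^2 with b^2 - 4ac = D,
where reduced means |b| <= a <= c, with b >= 0 whenever |b| = a or a = c, and primitive means gcd(a, b, c) = 1.
Reduced forces 3a^2 <= |D| = 952, so 1 <= a <= 17; b must have the parity of D, and c = (b^2 - D)/(4a) must be an integer >= a.
Enumerate a = 1..17, b in [-a, a]:
  a=1: (1, 0, 238)  [1]
  a=2: (2, 0, 119)  [1]
  a=3..6: none
  a=7: (7, 0, 34)  [1]
  a=8..10: none
  a=11: (11, -4, 22), (11, 4, 22)  [2]
  a=12: none
  a=13: (13, -6, 19), (13, 6, 19)  [2]
  a=14: (14, 0, 17)  [1]
  a=15..17: none
Total reduced forms: 1 + 1 + 1 + 2 + 2 + 1 = 8
h = 8

8


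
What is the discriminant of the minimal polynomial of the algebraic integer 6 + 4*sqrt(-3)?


The element 6 + 4*sqrt(-3) has minimal polynomial:
x^2 - 12*x + 84
Discriminant = (-12)^2 - 4*(84)
= 144 - 336
= -192

-192


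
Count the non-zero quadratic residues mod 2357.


For prime p, the number of non-zero quadratic residues is (p-1)/2.
= (2357-1)/2
= 1178

1178


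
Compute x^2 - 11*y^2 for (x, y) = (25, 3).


x^2 - d*y^2
= 25^2 - 11*3^2
= 625 - 99
= 526

526


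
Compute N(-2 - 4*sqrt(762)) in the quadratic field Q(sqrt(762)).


N(a + b*sqrt(d)) = a^2 - d*b^2
= (-2)^2 - (762)*(-4)^2
= 4 - 12192
= -12188

-12188


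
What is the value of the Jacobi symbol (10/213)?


Compute (10/213) via quadratic reciprocity:
  pull out 2: (2/213) = -1  (since 213 mod 8 = 5)
  reciprocity: (5/213) -> +(213/5)
  reduce: (3/5)
  reciprocity: (3/5) -> +(5/3)
  reduce: (2/3)
  pull out 2: (2/3) = -1  (since 3 mod 8 = 3)
  (1/3) = 1
Product of signs = 1

1


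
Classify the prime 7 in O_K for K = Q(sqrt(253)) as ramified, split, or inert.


K = Q(sqrt(253)). Since d mod 4 = 1, disc(K) = 253.
Check p | disc: 253 mod 7 = 1.
p does not divide disc. Compute Legendre symbol (d/p):
1^((7-1)/2) mod 7 = 1
(d/p) = 1, so p splits: (p) = P*P' with e=1, f=1, g=2.
Therefore p is split.

split


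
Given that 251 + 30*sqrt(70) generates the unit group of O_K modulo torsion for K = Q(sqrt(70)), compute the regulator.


epsilon = 251 + 30*sqrt(70)
= 501.9980
R = ln(501.9980)
= 6.2186

6.2186


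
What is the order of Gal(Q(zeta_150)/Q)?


|Gal(Q(zeta_150)/Q)| = phi(150)
= 40

40


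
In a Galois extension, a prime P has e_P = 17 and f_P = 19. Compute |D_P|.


|D_P| = e * f
= 17 * 19
= 323

323


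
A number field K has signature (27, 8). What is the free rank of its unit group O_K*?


By Dirichlet's unit theorem:
rank = r1 + r2 - 1
= 27 + 8 - 1
= 34

34


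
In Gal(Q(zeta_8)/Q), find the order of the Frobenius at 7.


The Frobenius at p in Gal(Q(zeta_n)/Q) = (Z/nZ)* is the class of p, so its order is ord_8(7), the smallest k >= 1 with 7^k = 1 mod 8.
n = 8 = 2^3, phi(8) = 4; the order divides phi(n).
Divisors of 4: 1, 2, 4
Repeated squaring mod 8: 7^1 = 7, 7^2 = 1, 7^4 = 1
Test divisors in increasing order:
  k=1: 7^1 = 7 mod 8
  k=2: 7^2 = 1 mod 8  <- first divisor giving 1
Order = 2

2


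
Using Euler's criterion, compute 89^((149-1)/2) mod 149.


p = 149 is prime and the exponent is (p-1)/2 = 74, so by Euler's criterion 89^74 = (89/149) = +1 or -1 mod 149.
Compute by square-and-multiply:
  74 = 64 + 8 + 2 (binary 1001010)
  Repeated squaring mod 149: 89^1 = 89, 89^2 = 24, 89^4 = 129, 89^8 = 102, 89^16 = 123, 89^32 = 80, 89^64 = 142
  89^74 = 89^64 * 89^8 * 89^2 = 142 * 102 * 24 mod 149
    142 * 102 = 14484 = 31 mod 149
    31 * 24 = 744 = 148 mod 149
  89^74 = 148 mod 149
Result 148 = p - 1 = -1 mod 149: 89 is a quadratic non-residue mod 149. As a residue in [0, p-1] the value is 148.
89^74 mod 149 = 148

148


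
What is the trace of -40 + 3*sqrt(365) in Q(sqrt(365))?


Tr(a + b*sqrt(d)) = (a + b*sqrt(d)) + (a - b*sqrt(d)) = 2a
= 2 * (-40)
= -80

-80


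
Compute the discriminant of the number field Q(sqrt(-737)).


For K = Q(sqrt(d)) with d squarefree: disc(K) = d if d = 1 mod 4, and disc(K) = 4d if d = 2 or 3 mod 4.
Here d = -737, and d mod 4 = 3.
d = 3 mod 4, not 1 (O_K = Z[sqrt(d)]), so disc(K) = 4d = 4 * (-737) = -2948

-2948


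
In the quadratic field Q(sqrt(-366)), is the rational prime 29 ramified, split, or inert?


K = Q(sqrt(-366)). Since d mod 4 = 2, disc(K) = -1464.
Check p | disc: -1464 mod 29 = 15.
p does not divide disc. Compute Legendre symbol (d/p):
11^((29-1)/2) mod 29 = -1
(d/p) = -1, so p is inert: (p) stays prime with e=1, f=2, g=1.
Therefore p is inert.

inert


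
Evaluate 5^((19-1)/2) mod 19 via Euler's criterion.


p = 19 is prime and the exponent is (p-1)/2 = 9, so by Euler's criterion 5^9 = (5/19) = +1 or -1 mod 19.
Compute by square-and-multiply:
  9 = 8 + 1 (binary 1001)
  Repeated squaring mod 19: 5^1 = 5, 5^2 = 6, 5^4 = 17, 5^8 = 4
  5^9 = 5^8 * 5^1 = 4 * 5 mod 19
    4 * 5 = 20 = 1 mod 19
  5^9 = 1 mod 19
Result 1: 5 is a quadratic residue mod 19.
5^9 mod 19 = 1

1


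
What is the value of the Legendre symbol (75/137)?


p = 137 is prime, so compute (75/137) with the reciprocity algorithm (Jacobi-symbol steps: pull out 2s via (2/n), flip via reciprocity, reduce):
  reciprocity: (75/137) -> +(137/75)
  reduce: (62/75)
  pull out 2: (2/75) = -1  (since 75 mod 8 = 3)
  reciprocity: (31/75) -> -(75/31)
  reduce: (13/31)
  reciprocity: (13/31) -> +(31/13)
  reduce: (5/13)
  reciprocity: (5/13) -> +(13/5)
  reduce: (3/5)
  reciprocity: (3/5) -> +(5/3)
  reduce: (2/3)
  pull out 2: (2/3) = -1  (since 3 mod 8 = 3)
  (1/3) = 1
Product of signs = -1
(75/137) = -1

-1


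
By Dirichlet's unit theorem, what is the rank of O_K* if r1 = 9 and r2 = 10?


By Dirichlet's unit theorem:
rank = r1 + r2 - 1
= 9 + 10 - 1
= 18

18


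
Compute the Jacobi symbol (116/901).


Compute (116/901) via quadratic reciprocity:
  pull out 2: (2/901) = -1  (since 901 mod 8 = 5)
  pull out 2: (2/901) = -1  (since 901 mod 8 = 5)
  reciprocity: (29/901) -> +(901/29)
  reduce: (2/29)
  pull out 2: (2/29) = -1  (since 29 mod 8 = 5)
  (1/29) = 1
Product of signs = -1

-1


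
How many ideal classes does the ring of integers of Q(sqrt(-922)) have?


K = Q(sqrt(-922)). d mod 4 = 2, so D = disc(K) = 4d = -3688
h(K) equals the number of primitive reduced positive-definite forms (a, b, c) = a*x^2 + b*x*y + c*y^2 with b^2 - 4ac = D,
where reduced means |b| <= a <= c, with b >= 0 whenever |b| = a or a = c, and primitive means gcd(a, b, c) = 1.
Reduced forces 3a^2 <= |D| = 3688, so 1 <= a <= 35; b must have the parity of D, and c = (b^2 - D)/(4a) must be an integer >= a.
Enumerate a = 1..35, b in [-a, a]:
  a=1: (1, 0, 922)  [1]
  a=2: (2, 0, 461)  [1]
  a=3..6: none
  a=7: (7, -6, 133), (7, 6, 133)  [2]
  a=8..12: none
  a=13: (13, -2, 71), (13, 2, 71)  [2]
  a=14: (14, -8, 67), (14, 8, 67)  [2]
  a=15..16: none
  a=17: (17, -16, 58), (17, 16, 58)  [2]
  a=18: none
  a=19: (19, -6, 49), (19, 6, 49)  [2]
  a=20..25: none
  a=26: (26, -24, 41), (26, 24, 41)  [2]
  a=27..28: none
  a=29: (29, -16, 34), (29, 16, 34)  [2]
  a=30: none
  a=31: (31, -30, 37), (31, 30, 37)  [2]
  a=32..35: none
Total reduced forms: 1 + 1 + 2 + 2 + 2 + 2 + 2 + 2 + 2 + 2 = 18
h = 18

18


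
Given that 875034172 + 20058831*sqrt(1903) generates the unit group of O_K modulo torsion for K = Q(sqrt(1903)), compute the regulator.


epsilon = 875034172 + 20058831*sqrt(1903)
= 1.7501e+09
R = ln(1.7501e+09)
= 21.2829

21.2829


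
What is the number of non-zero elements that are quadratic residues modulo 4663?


For prime p, the number of non-zero quadratic residues is (p-1)/2.
= (4663-1)/2
= 2331

2331


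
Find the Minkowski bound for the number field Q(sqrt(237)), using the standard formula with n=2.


d = 237, d mod 4 = 1, so disc(K) = d = 237; |disc(K)| = 237
Real quadratic field, so n = 2, s = r2 = 0, r1 = 2
M = (n!/n^n) * (4/pi)^s * sqrt(|disc(K)|) = (2!/2^2) * (4/pi)^0 * sqrt(237)
= 0.5 * 1.000000 * 15.394804
= 7.6974

7.6974


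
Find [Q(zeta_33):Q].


The degree equals Euler's totient phi(33).
33 = 3 * 11
phi(33) = 20

20


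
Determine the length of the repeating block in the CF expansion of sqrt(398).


Run the CF algorithm for sqrt(398).
a_0 = floor(sqrt(398)) = 19; set m_0=0, q_0=1.
Recurrence: m' = q*a - m,  q' = (d - m'^2)/q,  a' = floor((a_0 + m')/q').
  step 1: m=19, q=37, a=1
  step 2: m=18, q=2, a=18
  step 3: m=18, q=37, a=1
  step 4: m=19, q=1, a=38
a_4 = 2*a_0 = 38, so the period closes here.
sqrt(398) = [19; 1, 18, 1, 38]
Period length = 4

4


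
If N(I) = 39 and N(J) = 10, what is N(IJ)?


N(IJ) = N(I) * N(J)
= 39 * 10
= 390

390


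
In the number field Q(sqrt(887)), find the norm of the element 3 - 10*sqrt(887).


N(a + b*sqrt(d)) = a^2 - d*b^2
= (3)^2 - (887)*(-10)^2
= 9 - 88700
= -88691

-88691


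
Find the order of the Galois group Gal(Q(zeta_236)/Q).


|Gal(Q(zeta_236)/Q)| = phi(236)
= 116

116


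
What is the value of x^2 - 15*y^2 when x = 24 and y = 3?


x^2 - d*y^2
= 24^2 - 15*3^2
= 576 - 135
= 441

441


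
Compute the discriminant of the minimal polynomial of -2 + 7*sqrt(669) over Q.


The element -2 + 7*sqrt(669) has minimal polynomial:
x^2 + 4*x - 32777
Discriminant = (4)^2 - 4*(-32777)
= 16 + 131108
= 131124

131124


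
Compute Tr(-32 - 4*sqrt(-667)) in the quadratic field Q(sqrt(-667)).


Tr(a + b*sqrt(d)) = (a + b*sqrt(d)) + (a - b*sqrt(d)) = 2a
= 2 * (-32)
= -64

-64


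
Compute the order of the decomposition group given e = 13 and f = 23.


|D_P| = e * f
= 13 * 23
= 299

299


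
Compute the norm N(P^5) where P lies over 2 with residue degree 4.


N(P^a) = p^(a*f)
= 2^(5*4)
= 2^20
= 1048576

1048576


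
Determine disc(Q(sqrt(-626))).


For K = Q(sqrt(d)) with d squarefree: disc(K) = d if d = 1 mod 4, and disc(K) = 4d if d = 2 or 3 mod 4.
Here d = -626, and d mod 4 = 2.
d = 2 mod 4, not 1 (O_K = Z[sqrt(d)]), so disc(K) = 4d = 4 * (-626) = -2504

-2504


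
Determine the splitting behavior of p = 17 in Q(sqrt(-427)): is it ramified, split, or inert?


K = Q(sqrt(-427)). Since d mod 4 = 1, disc(K) = -427.
Check p | disc: -427 mod 17 = 15.
p does not divide disc. Compute Legendre symbol (d/p):
15^((17-1)/2) mod 17 = 1
(d/p) = 1, so p splits: (p) = P*P' with e=1, f=1, g=2.
Therefore p is split.

split


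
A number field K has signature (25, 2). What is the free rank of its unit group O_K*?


By Dirichlet's unit theorem:
rank = r1 + r2 - 1
= 25 + 2 - 1
= 26

26


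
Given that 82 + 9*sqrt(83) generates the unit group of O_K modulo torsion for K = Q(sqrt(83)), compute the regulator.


epsilon = 82 + 9*sqrt(83)
= 163.9939
R = ln(163.9939)
= 5.0998

5.0998


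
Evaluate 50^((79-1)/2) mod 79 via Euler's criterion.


p = 79 is prime and the exponent is (p-1)/2 = 39, so by Euler's criterion 50^39 = (50/79) = +1 or -1 mod 79.
Compute by square-and-multiply:
  39 = 32 + 4 + 2 + 1 (binary 100111)
  Repeated squaring mod 79: 50^1 = 50, 50^2 = 51, 50^4 = 73, 50^8 = 36, 50^16 = 32, 50^32 = 76
  50^39 = 50^32 * 50^4 * 50^2 * 50^1 = 76 * 73 * 51 * 50 mod 79
    76 * 73 = 5548 = 18 mod 79
    18 * 51 = 918 = 49 mod 79
    49 * 50 = 2450 = 1 mod 79
  50^39 = 1 mod 79
Result 1: 50 is a quadratic residue mod 79.
50^39 mod 79 = 1

1


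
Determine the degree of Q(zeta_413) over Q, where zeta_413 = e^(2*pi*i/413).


The degree equals Euler's totient phi(413).
413 = 7 * 59
phi(413) = 348

348


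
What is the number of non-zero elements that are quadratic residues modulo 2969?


For prime p, the number of non-zero quadratic residues is (p-1)/2.
= (2969-1)/2
= 1484

1484


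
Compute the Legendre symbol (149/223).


p = 223 is prime, so compute (149/223) with the reciprocity algorithm (Jacobi-symbol steps: pull out 2s via (2/n), flip via reciprocity, reduce):
  reciprocity: (149/223) -> +(223/149)
  reduce: (74/149)
  pull out 2: (2/149) = -1  (since 149 mod 8 = 5)
  reciprocity: (37/149) -> +(149/37)
  reduce: (1/37)
  (1/37) = 1
Product of signs = -1
(149/223) = -1

-1


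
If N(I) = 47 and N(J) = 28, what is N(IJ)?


N(IJ) = N(I) * N(J)
= 47 * 28
= 1316

1316


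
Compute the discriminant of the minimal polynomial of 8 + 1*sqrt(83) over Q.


The element 8 + 1*sqrt(83) has minimal polynomial:
x^2 - 16*x - 19
Discriminant = (-16)^2 - 4*(-19)
= 256 + 76
= 332

332


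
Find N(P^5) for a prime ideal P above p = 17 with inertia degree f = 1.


N(P^a) = p^(a*f)
= 17^(5*1)
= 17^5
= 1419857

1419857


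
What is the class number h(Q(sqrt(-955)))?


K = Q(sqrt(-955)). d mod 4 = 1, so D = disc(K) = d = -955
h(K) equals the number of primitive reduced positive-definite forms (a, b, c) = a*x^2 + b*x*y + c*y^2 with b^2 - 4ac = D,
where reduced means |b| <= a <= c, with b >= 0 whenever |b| = a or a = c, and primitive means gcd(a, b, c) = 1.
Reduced forces 3a^2 <= |D| = 955, so 1 <= a <= 17; b must have the parity of D, and c = (b^2 - D)/(4a) must be an integer >= a.
Enumerate a = 1..17, b in [-a, a]:
  a=1: (1, 1, 239)  [1]
  a=2..4: none
  a=5: (5, 5, 49)  [1]
  a=6: none
  a=7: (7, -5, 35), (7, 5, 35)  [2]
  a=8..17: none
Total reduced forms: 1 + 1 + 2 = 4
h = 4

4
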